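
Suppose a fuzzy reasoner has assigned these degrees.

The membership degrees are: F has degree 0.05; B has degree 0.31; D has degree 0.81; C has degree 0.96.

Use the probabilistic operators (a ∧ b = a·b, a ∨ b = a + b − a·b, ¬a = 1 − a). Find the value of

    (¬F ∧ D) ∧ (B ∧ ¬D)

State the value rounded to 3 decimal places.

0.045

¬F = 1 − 0.0500 = 0.9500
¬F ∧ D = a·b on (0.9500, 0.8100) = 0.7695
¬D = 1 − 0.8100 = 0.1900
B ∧ ¬D = a·b on (0.3100, 0.1900) = 0.0589
(¬F ∧ D) ∧ (B ∧ ¬D) = a·b on (0.7695, 0.0589) = 0.0453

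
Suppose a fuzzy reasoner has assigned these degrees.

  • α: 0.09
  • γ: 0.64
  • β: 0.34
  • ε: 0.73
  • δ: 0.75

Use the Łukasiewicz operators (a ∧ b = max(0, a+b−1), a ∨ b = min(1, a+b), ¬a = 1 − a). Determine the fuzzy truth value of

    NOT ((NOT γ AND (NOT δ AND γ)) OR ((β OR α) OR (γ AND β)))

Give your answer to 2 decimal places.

NOT γ = 1 − 0.64 = 0.36
NOT δ = 1 − 0.75 = 0.25
NOT δ AND γ = max(0, a+b−1) on (0.25, 0.64) = 0.00
NOT γ AND (NOT δ AND γ) = max(0, a+b−1) on (0.36, 0.00) = 0.00
β OR α = min(1, a+b) on (0.34, 0.09) = 0.43
γ AND β = max(0, a+b−1) on (0.64, 0.34) = 0.00
(β OR α) OR (γ AND β) = min(1, a+b) on (0.43, 0.00) = 0.43
(NOT γ AND (NOT δ AND γ)) OR ((β OR α) OR (γ AND β)) = min(1, a+b) on (0.00, 0.43) = 0.43
NOT ((NOT γ AND (NOT δ AND γ)) OR ((β OR α) OR (γ AND β))) = 1 − 0.43 = 0.57

0.57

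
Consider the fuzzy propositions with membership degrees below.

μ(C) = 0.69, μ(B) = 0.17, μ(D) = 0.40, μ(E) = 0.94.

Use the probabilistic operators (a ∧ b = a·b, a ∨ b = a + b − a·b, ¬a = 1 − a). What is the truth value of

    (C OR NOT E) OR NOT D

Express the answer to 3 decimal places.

0.883

NOT E = 1 − 0.9400 = 0.0600
C OR NOT E = a + b − a·b on (0.6900, 0.0600) = 0.7086
NOT D = 1 − 0.4000 = 0.6000
(C OR NOT E) OR NOT D = a + b − a·b on (0.7086, 0.6000) = 0.8834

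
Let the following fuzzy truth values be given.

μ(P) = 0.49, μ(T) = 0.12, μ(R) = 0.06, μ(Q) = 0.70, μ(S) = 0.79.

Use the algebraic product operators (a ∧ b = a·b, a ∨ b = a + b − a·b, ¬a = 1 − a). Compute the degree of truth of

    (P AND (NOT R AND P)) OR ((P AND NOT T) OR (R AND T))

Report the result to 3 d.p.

NOT R = 1 − 0.0600 = 0.9400
NOT R AND P = a·b on (0.9400, 0.4900) = 0.4606
P AND (NOT R AND P) = a·b on (0.4900, 0.4606) = 0.2257
NOT T = 1 − 0.1200 = 0.8800
P AND NOT T = a·b on (0.4900, 0.8800) = 0.4312
R AND T = a·b on (0.0600, 0.1200) = 0.0072
(P AND NOT T) OR (R AND T) = a + b − a·b on (0.4312, 0.0072) = 0.4353
(P AND (NOT R AND P)) OR ((P AND NOT T) OR (R AND T)) = a + b − a·b on (0.2257, 0.4353) = 0.5627

0.563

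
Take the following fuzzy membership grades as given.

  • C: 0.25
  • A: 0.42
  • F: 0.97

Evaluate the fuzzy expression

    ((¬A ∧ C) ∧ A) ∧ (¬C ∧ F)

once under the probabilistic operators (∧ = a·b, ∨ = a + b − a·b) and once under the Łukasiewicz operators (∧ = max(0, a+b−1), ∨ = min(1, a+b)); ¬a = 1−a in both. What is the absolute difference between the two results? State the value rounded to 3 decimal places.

0.044

Under probabilistic:
  ¬A = 1 − 0.4200 = 0.5800
  ¬A ∧ C = a·b on (0.5800, 0.2500) = 0.1450
  (¬A ∧ C) ∧ A = a·b on (0.1450, 0.4200) = 0.0609
  ¬C = 1 − 0.2500 = 0.7500
  ¬C ∧ F = a·b on (0.7500, 0.9700) = 0.7275
  ((¬A ∧ C) ∧ A) ∧ (¬C ∧ F) = a·b on (0.0609, 0.7275) = 0.0443
  → value = 0.0443
Under Łukasiewicz:
  ¬A = 1 − 0.42 = 0.58
  ¬A ∧ C = max(0, a+b−1) on (0.58, 0.25) = 0.00
  (¬A ∧ C) ∧ A = max(0, a+b−1) on (0.00, 0.42) = 0.00
  ¬C = 1 − 0.25 = 0.75
  ¬C ∧ F = max(0, a+b−1) on (0.75, 0.97) = 0.72
  ((¬A ∧ C) ∧ A) ∧ (¬C ∧ F) = max(0, a+b−1) on (0.00, 0.72) = 0.00
  → value = 0.0000
|0.0443 − 0.0000| = 0.044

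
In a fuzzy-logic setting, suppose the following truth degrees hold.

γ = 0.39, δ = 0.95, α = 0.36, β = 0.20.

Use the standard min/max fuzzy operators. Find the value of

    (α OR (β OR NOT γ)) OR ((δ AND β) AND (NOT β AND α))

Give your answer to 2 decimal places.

NOT γ = 1 − 0.39 = 0.61
β OR NOT γ = max(a, b) on (0.20, 0.61) = 0.61
α OR (β OR NOT γ) = max(a, b) on (0.36, 0.61) = 0.61
δ AND β = min(a, b) on (0.95, 0.20) = 0.20
NOT β = 1 − 0.20 = 0.80
NOT β AND α = min(a, b) on (0.80, 0.36) = 0.36
(δ AND β) AND (NOT β AND α) = min(a, b) on (0.20, 0.36) = 0.20
(α OR (β OR NOT γ)) OR ((δ AND β) AND (NOT β AND α)) = max(a, b) on (0.61, 0.20) = 0.61

0.61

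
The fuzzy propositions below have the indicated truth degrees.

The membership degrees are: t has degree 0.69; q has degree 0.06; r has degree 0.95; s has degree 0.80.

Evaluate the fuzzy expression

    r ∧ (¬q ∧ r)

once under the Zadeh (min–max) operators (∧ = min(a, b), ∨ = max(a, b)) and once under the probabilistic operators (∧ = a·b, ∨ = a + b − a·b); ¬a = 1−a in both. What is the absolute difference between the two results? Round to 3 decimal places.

0.092

Under Zadeh (min–max):
  ¬q = 1 − 0.06 = 0.94
  ¬q ∧ r = min(a, b) on (0.94, 0.95) = 0.94
  r ∧ (¬q ∧ r) = min(a, b) on (0.95, 0.94) = 0.94
  → value = 0.9400
Under probabilistic:
  ¬q = 1 − 0.0600 = 0.9400
  ¬q ∧ r = a·b on (0.9400, 0.9500) = 0.8930
  r ∧ (¬q ∧ r) = a·b on (0.9500, 0.8930) = 0.8483
  → value = 0.8483
|0.9400 − 0.8483| = 0.092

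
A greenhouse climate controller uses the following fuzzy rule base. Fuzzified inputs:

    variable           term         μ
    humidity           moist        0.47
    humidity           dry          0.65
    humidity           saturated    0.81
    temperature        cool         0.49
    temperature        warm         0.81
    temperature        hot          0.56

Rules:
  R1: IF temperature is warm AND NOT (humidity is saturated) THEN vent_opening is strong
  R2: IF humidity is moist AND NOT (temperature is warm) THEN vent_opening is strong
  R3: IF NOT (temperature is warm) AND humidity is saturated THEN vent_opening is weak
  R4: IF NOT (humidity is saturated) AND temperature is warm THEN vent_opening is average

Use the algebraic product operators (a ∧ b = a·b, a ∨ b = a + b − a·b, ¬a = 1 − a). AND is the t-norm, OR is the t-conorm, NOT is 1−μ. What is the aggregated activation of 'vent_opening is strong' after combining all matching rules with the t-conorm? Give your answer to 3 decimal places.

0.229

R1: warm=0.81, ¬saturated=1−0.81=0.19; AND[a·b] → w = 0.1539
R2: moist=0.47, ¬warm=1−0.81=0.19; AND[a·b] → w = 0.0893
R3: ¬warm=1−0.81=0.19, saturated=0.81; AND[a·b] → w = 0.1539
R4: ¬saturated=1−0.81=0.19, warm=0.81; AND[a·b] → w = 0.1539
Rules with consequent 'strong': {R1, R2} → strengths 0.1539, 0.0893
Aggregate via t-conorm [a + b − a·b]: 0.2295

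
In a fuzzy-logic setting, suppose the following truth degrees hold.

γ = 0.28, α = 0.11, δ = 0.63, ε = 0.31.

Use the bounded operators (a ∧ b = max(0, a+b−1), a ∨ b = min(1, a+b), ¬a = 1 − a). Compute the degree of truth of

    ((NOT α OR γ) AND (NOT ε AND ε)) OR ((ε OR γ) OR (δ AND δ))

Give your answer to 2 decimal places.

NOT α = 1 − 0.11 = 0.89
NOT α OR γ = min(1, a+b) on (0.89, 0.28) = 1.00
NOT ε = 1 − 0.31 = 0.69
NOT ε AND ε = max(0, a+b−1) on (0.69, 0.31) = 0.00
(NOT α OR γ) AND (NOT ε AND ε) = max(0, a+b−1) on (1.00, 0.00) = 0.00
ε OR γ = min(1, a+b) on (0.31, 0.28) = 0.59
δ AND δ = max(0, a+b−1) on (0.63, 0.63) = 0.26
(ε OR γ) OR (δ AND δ) = min(1, a+b) on (0.59, 0.26) = 0.85
((NOT α OR γ) AND (NOT ε AND ε)) OR ((ε OR γ) OR (δ AND δ)) = min(1, a+b) on (0.00, 0.85) = 0.85

0.85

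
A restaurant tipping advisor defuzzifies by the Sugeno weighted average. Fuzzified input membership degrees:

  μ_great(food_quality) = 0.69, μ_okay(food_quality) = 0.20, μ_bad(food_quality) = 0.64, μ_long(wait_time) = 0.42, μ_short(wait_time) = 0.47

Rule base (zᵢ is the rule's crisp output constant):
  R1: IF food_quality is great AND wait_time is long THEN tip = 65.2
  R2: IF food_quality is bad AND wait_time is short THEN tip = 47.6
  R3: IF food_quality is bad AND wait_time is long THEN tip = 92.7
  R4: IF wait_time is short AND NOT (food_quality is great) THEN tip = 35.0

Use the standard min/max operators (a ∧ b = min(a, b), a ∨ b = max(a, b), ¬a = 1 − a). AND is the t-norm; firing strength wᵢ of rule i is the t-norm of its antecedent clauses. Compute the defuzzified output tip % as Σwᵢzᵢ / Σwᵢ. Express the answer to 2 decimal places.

R1 (z=65.2): great=0.69, long=0.42; AND[min(a, b)] → w = 0.42
R2 (z=47.6): bad=0.64, short=0.47; AND[min(a, b)] → w = 0.47
R3 (z=92.7): bad=0.64, long=0.42; AND[min(a, b)] → w = 0.42
R4 (z=35.0): short=0.47, ¬great=1−0.69=0.31; AND[min(a, b)] → w = 0.31
Weighted average = (0.42·65.2 + 0.47·47.6 + 0.42·92.7 + 0.31·35.0) / (0.42 + 0.47 + 0.42 + 0.31)
  = 99.5400 / 1.6200 = 61.44

61.44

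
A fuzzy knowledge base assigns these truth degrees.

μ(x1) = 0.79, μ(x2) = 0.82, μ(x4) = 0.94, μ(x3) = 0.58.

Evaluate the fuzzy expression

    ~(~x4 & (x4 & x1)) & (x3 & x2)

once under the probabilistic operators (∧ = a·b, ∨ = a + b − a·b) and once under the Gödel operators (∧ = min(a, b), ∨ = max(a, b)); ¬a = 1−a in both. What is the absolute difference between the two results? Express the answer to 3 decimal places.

0.126

Under probabilistic:
  ~x4 = 1 − 0.9400 = 0.0600
  x4 & x1 = a·b on (0.9400, 0.7900) = 0.7426
  ~x4 & (x4 & x1) = a·b on (0.0600, 0.7426) = 0.0446
  ~(~x4 & (x4 & x1)) = 1 − 0.0446 = 0.9554
  x3 & x2 = a·b on (0.5800, 0.8200) = 0.4756
  ~(~x4 & (x4 & x1)) & (x3 & x2) = a·b on (0.9554, 0.4756) = 0.4544
  → value = 0.4544
Under Gödel:
  ~x4 = 1 − 0.94 = 0.06
  x4 & x1 = min(a, b) on (0.94, 0.79) = 0.79
  ~x4 & (x4 & x1) = min(a, b) on (0.06, 0.79) = 0.06
  ~(~x4 & (x4 & x1)) = 1 − 0.06 = 0.94
  x3 & x2 = min(a, b) on (0.58, 0.82) = 0.58
  ~(~x4 & (x4 & x1)) & (x3 & x2) = min(a, b) on (0.94, 0.58) = 0.58
  → value = 0.5800
|0.4544 − 0.5800| = 0.126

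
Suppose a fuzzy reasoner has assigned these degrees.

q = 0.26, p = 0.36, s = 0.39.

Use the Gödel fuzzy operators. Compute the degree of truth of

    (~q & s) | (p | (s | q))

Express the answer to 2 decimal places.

~q = 1 − 0.26 = 0.74
~q & s = min(a, b) on (0.74, 0.39) = 0.39
s | q = max(a, b) on (0.39, 0.26) = 0.39
p | (s | q) = max(a, b) on (0.36, 0.39) = 0.39
(~q & s) | (p | (s | q)) = max(a, b) on (0.39, 0.39) = 0.39

0.39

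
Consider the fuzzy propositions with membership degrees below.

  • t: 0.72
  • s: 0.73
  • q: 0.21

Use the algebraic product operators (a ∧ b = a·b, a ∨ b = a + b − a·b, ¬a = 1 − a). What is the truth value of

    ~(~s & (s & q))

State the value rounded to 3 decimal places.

0.959

~s = 1 − 0.7300 = 0.2700
s & q = a·b on (0.7300, 0.2100) = 0.1533
~s & (s & q) = a·b on (0.2700, 0.1533) = 0.0414
~(~s & (s & q)) = 1 − 0.0414 = 0.9586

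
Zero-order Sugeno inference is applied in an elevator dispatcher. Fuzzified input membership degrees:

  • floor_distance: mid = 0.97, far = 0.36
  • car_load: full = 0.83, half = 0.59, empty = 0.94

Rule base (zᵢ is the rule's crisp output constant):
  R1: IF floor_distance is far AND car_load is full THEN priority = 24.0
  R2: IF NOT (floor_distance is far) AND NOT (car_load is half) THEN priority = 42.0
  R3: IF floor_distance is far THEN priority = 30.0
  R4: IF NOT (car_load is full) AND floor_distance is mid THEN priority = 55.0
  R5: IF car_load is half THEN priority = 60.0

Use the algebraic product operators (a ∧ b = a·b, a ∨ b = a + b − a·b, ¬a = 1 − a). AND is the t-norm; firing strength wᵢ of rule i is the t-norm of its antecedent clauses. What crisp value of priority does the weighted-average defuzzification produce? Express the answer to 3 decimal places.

43.829

R1 (z=24.0): far=0.36, full=0.83; AND[a·b] → w = 0.2988
R2 (z=42.0): ¬far=1−0.36=0.64, ¬half=1−0.59=0.41; AND[a·b] → w = 0.2624
R3 (z=30.0): far=0.36 → w = 0.3600
R4 (z=55.0): ¬full=1−0.83=0.17, mid=0.97; AND[a·b] → w = 0.1649
R5 (z=60.0): half=0.59 → w = 0.5900
Weighted average = (0.2988·24.0 + 0.2624·42.0 + 0.3600·30.0 + 0.1649·55.0 + 0.5900·60.0) / (0.2988 + 0.2624 + 0.3600 + 0.1649 + 0.5900)
  = 73.4615 / 1.6761 = 43.829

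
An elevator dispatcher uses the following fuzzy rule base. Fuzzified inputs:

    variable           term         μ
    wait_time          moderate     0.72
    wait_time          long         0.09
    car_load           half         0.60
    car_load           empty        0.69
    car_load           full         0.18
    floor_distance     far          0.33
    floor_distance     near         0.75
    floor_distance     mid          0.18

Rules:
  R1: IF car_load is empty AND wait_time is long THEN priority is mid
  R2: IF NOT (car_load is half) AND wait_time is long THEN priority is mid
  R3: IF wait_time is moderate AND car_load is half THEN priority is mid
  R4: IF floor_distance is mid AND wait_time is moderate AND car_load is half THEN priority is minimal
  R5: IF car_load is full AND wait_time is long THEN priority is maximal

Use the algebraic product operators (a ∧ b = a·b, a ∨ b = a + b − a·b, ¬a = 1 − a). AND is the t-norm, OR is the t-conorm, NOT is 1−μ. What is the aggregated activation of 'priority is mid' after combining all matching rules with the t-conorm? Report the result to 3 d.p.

R1: empty=0.69, long=0.09; AND[a·b] → w = 0.0621
R2: ¬half=1−0.60=0.40, long=0.09; AND[a·b] → w = 0.0360
R3: moderate=0.72, half=0.60; AND[a·b] → w = 0.4320
R4: mid=0.18, moderate=0.72, half=0.60; AND[a·b] → w = 0.0778
R5: full=0.18, long=0.09; AND[a·b] → w = 0.0162
Rules with consequent 'mid': {R1, R2, R3} → strengths 0.0621, 0.0360, 0.4320
Aggregate via t-conorm [a + b − a·b]: 0.4865

0.486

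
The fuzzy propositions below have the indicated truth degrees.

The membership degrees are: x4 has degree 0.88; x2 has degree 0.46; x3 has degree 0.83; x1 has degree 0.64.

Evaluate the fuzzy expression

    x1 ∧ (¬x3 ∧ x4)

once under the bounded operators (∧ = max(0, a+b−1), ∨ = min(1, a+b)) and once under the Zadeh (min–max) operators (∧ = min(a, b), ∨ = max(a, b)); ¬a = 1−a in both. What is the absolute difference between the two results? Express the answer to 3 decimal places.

Under bounded:
  ¬x3 = 1 − 0.83 = 0.17
  ¬x3 ∧ x4 = max(0, a+b−1) on (0.17, 0.88) = 0.05
  x1 ∧ (¬x3 ∧ x4) = max(0, a+b−1) on (0.64, 0.05) = 0.00
  → value = 0.0000
Under Zadeh (min–max):
  ¬x3 = 1 − 0.83 = 0.17
  ¬x3 ∧ x4 = min(a, b) on (0.17, 0.88) = 0.17
  x1 ∧ (¬x3 ∧ x4) = min(a, b) on (0.64, 0.17) = 0.17
  → value = 0.1700
|0.0000 − 0.1700| = 0.170

0.170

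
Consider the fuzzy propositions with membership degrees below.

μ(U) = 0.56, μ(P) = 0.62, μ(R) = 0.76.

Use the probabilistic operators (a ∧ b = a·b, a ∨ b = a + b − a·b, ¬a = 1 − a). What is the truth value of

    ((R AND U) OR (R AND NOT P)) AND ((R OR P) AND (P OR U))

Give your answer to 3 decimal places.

0.448

R AND U = a·b on (0.7600, 0.5600) = 0.4256
NOT P = 1 − 0.6200 = 0.3800
R AND NOT P = a·b on (0.7600, 0.3800) = 0.2888
(R AND U) OR (R AND NOT P) = a + b − a·b on (0.4256, 0.2888) = 0.5915
R OR P = a + b − a·b on (0.7600, 0.6200) = 0.9088
P OR U = a + b − a·b on (0.6200, 0.5600) = 0.8328
(R OR P) AND (P OR U) = a·b on (0.9088, 0.8328) = 0.7568
((R AND U) OR (R AND NOT P)) AND ((R OR P) AND (P OR U)) = a·b on (0.5915, 0.7568) = 0.4477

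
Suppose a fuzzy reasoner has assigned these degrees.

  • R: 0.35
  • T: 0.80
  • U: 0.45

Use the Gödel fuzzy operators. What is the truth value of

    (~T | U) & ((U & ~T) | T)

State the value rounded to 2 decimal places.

~T = 1 − 0.80 = 0.20
~T | U = max(a, b) on (0.20, 0.45) = 0.45
~T = 1 − 0.80 = 0.20
U & ~T = min(a, b) on (0.45, 0.20) = 0.20
(U & ~T) | T = max(a, b) on (0.20, 0.80) = 0.80
(~T | U) & ((U & ~T) | T) = min(a, b) on (0.45, 0.80) = 0.45

0.45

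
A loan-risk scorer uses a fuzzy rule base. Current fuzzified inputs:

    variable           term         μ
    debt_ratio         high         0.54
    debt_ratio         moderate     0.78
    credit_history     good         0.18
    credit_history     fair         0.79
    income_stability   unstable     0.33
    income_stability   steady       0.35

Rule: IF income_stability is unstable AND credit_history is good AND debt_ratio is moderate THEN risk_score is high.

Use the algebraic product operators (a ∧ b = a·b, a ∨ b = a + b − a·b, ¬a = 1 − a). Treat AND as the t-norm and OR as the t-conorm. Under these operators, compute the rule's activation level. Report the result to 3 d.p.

firing strength: unstable=0.33, good=0.18, moderate=0.78; AND[a·b] → w = 0.0463

0.046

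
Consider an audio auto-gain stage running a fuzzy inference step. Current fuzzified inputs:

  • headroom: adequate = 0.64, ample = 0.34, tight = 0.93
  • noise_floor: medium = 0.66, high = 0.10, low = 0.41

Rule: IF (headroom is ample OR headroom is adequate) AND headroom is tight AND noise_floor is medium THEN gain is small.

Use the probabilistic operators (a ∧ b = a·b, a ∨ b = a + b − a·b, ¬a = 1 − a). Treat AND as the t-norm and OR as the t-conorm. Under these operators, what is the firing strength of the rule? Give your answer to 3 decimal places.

0.468

firing strength: (ample=0.34 OR adequate=0.64) = 0.7624; AND[a·b] with tight=0.93, medium=0.66 → w = 0.4680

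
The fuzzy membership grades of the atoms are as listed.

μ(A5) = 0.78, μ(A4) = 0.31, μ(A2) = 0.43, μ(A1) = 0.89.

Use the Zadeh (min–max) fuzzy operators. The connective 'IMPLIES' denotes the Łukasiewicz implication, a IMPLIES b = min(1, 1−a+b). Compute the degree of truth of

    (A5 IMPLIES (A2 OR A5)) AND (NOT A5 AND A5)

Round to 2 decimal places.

0.22

A2 OR A5 = max(a, b) on (0.43, 0.78) = 0.78
A5 IMPLIES (A2 OR A5)  [Łukasiewicz: min(1, 1−a+b)] with a=0.78, b=0.78 → 1.00
NOT A5 = 1 − 0.78 = 0.22
NOT A5 AND A5 = min(a, b) on (0.22, 0.78) = 0.22
(A5 IMPLIES (A2 OR A5)) AND (NOT A5 AND A5) = min(a, b) on (1.00, 0.22) = 0.22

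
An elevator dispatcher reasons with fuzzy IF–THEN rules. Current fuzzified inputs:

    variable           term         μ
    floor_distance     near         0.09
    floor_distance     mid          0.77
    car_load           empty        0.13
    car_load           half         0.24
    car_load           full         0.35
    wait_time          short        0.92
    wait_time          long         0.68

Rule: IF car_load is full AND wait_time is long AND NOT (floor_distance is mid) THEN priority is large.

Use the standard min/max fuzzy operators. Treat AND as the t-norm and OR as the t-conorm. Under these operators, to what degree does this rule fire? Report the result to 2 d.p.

firing strength: full=0.35, long=0.68, ¬mid=1−0.77=0.23; AND[min(a, b)] → w = 0.23

0.23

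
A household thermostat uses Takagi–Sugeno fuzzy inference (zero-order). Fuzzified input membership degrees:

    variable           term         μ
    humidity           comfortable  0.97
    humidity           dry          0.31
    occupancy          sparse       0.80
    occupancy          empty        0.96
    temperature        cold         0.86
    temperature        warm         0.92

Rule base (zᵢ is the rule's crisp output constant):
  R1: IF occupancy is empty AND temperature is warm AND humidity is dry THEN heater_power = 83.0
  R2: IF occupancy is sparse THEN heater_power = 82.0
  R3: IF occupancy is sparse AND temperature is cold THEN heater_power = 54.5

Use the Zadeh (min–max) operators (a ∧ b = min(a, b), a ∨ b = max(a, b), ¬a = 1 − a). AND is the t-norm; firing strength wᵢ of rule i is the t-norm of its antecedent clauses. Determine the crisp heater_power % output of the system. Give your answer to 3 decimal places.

70.644

R1 (z=83.0): empty=0.96, warm=0.92, dry=0.31; AND[min(a, b)] → w = 0.31
R2 (z=82.0): sparse=0.80 → w = 0.80
R3 (z=54.5): sparse=0.80, cold=0.86; AND[min(a, b)] → w = 0.80
Weighted average = (0.31·83.0 + 0.80·82.0 + 0.80·54.5) / (0.31 + 0.80 + 0.80)
  = 134.9300 / 1.9100 = 70.644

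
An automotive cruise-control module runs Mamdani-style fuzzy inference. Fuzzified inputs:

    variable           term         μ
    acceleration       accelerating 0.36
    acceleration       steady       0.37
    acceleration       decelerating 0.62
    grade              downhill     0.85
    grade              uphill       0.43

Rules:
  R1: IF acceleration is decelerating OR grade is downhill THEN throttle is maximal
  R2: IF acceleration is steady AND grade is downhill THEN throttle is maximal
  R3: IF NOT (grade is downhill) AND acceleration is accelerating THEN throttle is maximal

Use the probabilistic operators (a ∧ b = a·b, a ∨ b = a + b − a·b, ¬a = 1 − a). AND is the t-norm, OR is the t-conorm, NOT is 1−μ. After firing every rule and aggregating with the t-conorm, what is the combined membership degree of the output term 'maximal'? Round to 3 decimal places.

R1: decelerating=0.62, downhill=0.85; OR[a + b − a·b] → w = 0.9430
R2: steady=0.37, downhill=0.85; AND[a·b] → w = 0.3145
R3: ¬downhill=1−0.85=0.15, accelerating=0.36; AND[a·b] → w = 0.0540
Rules with consequent 'maximal': {R1, R2, R3} → strengths 0.9430, 0.3145, 0.0540
Aggregate via t-conorm [a + b − a·b]: 0.9630

0.963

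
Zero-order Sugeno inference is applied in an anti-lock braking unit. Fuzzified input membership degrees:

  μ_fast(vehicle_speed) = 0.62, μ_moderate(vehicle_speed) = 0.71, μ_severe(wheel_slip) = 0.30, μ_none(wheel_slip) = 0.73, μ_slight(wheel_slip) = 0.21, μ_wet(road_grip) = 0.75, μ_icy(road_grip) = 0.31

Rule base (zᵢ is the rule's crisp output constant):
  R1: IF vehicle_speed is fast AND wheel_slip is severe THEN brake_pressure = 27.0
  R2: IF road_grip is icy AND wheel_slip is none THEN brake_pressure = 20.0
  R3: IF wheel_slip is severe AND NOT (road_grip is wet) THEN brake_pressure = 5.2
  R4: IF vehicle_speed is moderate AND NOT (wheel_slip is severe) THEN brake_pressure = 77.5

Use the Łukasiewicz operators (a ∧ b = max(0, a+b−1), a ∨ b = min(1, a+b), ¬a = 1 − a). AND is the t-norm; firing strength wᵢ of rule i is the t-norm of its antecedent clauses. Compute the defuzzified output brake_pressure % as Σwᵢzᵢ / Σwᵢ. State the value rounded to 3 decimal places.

72.389

R1 (z=27.0): fast=0.62, severe=0.30; AND[max(0, a+b−1)] → w = 0.00
R2 (z=20.0): icy=0.31, none=0.73; AND[max(0, a+b−1)] → w = 0.04
R3 (z=5.2): severe=0.30, ¬wet=1−0.75=0.25; AND[max(0, a+b−1)] → w = 0.00
R4 (z=77.5): moderate=0.71, ¬severe=1−0.30=0.70; AND[max(0, a+b−1)] → w = 0.41
Weighted average = (0.00·27.0 + 0.04·20.0 + 0.00·5.2 + 0.41·77.5) / (0.00 + 0.04 + 0.00 + 0.41)
  = 32.5750 / 0.4500 = 72.389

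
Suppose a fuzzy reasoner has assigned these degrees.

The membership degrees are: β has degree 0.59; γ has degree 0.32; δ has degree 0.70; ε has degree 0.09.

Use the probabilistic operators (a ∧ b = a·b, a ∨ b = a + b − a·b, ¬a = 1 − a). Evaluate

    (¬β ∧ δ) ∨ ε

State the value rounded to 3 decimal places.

¬β = 1 − 0.5900 = 0.4100
¬β ∧ δ = a·b on (0.4100, 0.7000) = 0.2870
(¬β ∧ δ) ∨ ε = a + b − a·b on (0.2870, 0.0900) = 0.3512

0.351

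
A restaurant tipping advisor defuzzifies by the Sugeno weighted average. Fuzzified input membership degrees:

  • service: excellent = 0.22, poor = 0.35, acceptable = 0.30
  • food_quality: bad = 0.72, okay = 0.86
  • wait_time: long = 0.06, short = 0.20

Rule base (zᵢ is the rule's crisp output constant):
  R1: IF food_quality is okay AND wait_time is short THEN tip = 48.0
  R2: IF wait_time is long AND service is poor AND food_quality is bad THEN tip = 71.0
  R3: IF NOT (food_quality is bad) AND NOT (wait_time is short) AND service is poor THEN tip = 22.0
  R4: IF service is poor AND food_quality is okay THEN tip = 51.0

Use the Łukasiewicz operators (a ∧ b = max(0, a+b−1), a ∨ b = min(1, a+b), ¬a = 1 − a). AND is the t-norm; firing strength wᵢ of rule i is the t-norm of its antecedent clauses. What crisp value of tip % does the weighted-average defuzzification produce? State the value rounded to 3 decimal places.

50.333

R1 (z=48.0): okay=0.86, short=0.20; AND[max(0, a+b−1)] → w = 0.06
R2 (z=71.0): long=0.06, poor=0.35, bad=0.72; AND[max(0, a+b−1)] → w = 0.00
R3 (z=22.0): ¬bad=1−0.72=0.28, ¬short=1−0.20=0.80, poor=0.35; AND[max(0, a+b−1)] → w = 0.00
R4 (z=51.0): poor=0.35, okay=0.86; AND[max(0, a+b−1)] → w = 0.21
Weighted average = (0.06·48.0 + 0.00·71.0 + 0.00·22.0 + 0.21·51.0) / (0.06 + 0.00 + 0.00 + 0.21)
  = 13.5900 / 0.2700 = 50.333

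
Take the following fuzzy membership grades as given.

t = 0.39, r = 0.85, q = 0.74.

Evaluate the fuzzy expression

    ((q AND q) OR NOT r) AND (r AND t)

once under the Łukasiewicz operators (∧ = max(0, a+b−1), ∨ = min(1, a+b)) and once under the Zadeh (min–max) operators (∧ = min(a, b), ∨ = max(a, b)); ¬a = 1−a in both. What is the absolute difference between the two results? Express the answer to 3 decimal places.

0.390

Under Łukasiewicz:
  q AND q = max(0, a+b−1) on (0.74, 0.74) = 0.48
  NOT r = 1 − 0.85 = 0.15
  (q AND q) OR NOT r = min(1, a+b) on (0.48, 0.15) = 0.63
  r AND t = max(0, a+b−1) on (0.85, 0.39) = 0.24
  ((q AND q) OR NOT r) AND (r AND t) = max(0, a+b−1) on (0.63, 0.24) = 0.00
  → value = 0.0000
Under Zadeh (min–max):
  q AND q = min(a, b) on (0.74, 0.74) = 0.74
  NOT r = 1 − 0.85 = 0.15
  (q AND q) OR NOT r = max(a, b) on (0.74, 0.15) = 0.74
  r AND t = min(a, b) on (0.85, 0.39) = 0.39
  ((q AND q) OR NOT r) AND (r AND t) = min(a, b) on (0.74, 0.39) = 0.39
  → value = 0.3900
|0.0000 − 0.3900| = 0.390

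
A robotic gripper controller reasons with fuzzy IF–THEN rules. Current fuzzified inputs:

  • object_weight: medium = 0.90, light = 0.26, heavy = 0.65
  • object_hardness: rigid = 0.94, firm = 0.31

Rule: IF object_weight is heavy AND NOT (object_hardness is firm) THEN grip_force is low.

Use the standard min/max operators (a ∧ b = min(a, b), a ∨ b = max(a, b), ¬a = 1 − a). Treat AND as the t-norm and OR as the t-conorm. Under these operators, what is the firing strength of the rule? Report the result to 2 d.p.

firing strength: heavy=0.65, ¬firm=1−0.31=0.69; AND[min(a, b)] → w = 0.65

0.65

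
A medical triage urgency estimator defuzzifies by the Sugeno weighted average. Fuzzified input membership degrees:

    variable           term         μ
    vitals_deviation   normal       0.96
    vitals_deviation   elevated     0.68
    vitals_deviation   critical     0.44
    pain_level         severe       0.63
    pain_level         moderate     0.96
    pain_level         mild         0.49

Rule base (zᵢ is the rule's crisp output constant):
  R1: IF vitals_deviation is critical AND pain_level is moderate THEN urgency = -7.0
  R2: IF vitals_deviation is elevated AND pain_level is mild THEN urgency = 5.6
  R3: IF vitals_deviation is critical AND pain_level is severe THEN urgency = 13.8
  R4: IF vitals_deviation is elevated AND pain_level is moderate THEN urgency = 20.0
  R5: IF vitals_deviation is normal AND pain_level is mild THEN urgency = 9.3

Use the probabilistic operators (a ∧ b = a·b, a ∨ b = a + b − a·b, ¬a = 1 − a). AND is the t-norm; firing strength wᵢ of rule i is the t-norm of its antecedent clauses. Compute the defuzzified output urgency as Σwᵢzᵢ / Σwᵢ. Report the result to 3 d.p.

9.353

R1 (z=-7.0): critical=0.44, moderate=0.96; AND[a·b] → w = 0.4224
R2 (z=5.6): elevated=0.68, mild=0.49; AND[a·b] → w = 0.3332
R3 (z=13.8): critical=0.44, severe=0.63; AND[a·b] → w = 0.2772
R4 (z=20.0): elevated=0.68, moderate=0.96; AND[a·b] → w = 0.6528
R5 (z=9.3): normal=0.96, mild=0.49; AND[a·b] → w = 0.4704
Weighted average = (0.4224·-7.0 + 0.3332·5.6 + 0.2772·13.8 + 0.6528·20.0 + 0.4704·9.3) / (0.4224 + 0.3332 + 0.2772 + 0.6528 + 0.4704)
  = 20.1652 / 2.1560 = 9.353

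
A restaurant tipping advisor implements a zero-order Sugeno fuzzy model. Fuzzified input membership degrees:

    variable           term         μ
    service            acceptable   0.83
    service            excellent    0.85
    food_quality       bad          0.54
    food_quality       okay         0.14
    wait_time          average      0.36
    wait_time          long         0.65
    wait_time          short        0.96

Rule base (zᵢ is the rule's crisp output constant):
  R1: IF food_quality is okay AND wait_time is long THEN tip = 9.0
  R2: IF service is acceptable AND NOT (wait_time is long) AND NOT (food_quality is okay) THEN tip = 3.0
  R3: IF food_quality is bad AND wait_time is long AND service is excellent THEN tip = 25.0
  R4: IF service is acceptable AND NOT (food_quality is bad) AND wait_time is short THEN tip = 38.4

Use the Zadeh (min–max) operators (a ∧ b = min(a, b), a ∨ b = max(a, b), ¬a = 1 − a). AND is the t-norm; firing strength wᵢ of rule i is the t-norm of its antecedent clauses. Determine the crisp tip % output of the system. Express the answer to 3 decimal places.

22.466

R1 (z=9.0): okay=0.14, long=0.65; AND[min(a, b)] → w = 0.14
R2 (z=3.0): acceptable=0.83, ¬long=1−0.65=0.35, ¬okay=1−0.14=0.86; AND[min(a, b)] → w = 0.35
R3 (z=25.0): bad=0.54, long=0.65, excellent=0.85; AND[min(a, b)] → w = 0.54
R4 (z=38.4): acceptable=0.83, ¬bad=1−0.54=0.46, short=0.96; AND[min(a, b)] → w = 0.46
Weighted average = (0.14·9.0 + 0.35·3.0 + 0.54·25.0 + 0.46·38.4) / (0.14 + 0.35 + 0.54 + 0.46)
  = 33.4740 / 1.4900 = 22.466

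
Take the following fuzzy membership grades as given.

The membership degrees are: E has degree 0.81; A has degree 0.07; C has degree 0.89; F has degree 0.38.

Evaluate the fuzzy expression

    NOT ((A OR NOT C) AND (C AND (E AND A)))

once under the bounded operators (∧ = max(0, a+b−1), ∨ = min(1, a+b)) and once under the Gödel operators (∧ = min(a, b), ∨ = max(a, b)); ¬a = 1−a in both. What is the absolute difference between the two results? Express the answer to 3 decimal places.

0.070

Under bounded:
  NOT C = 1 − 0.89 = 0.11
  A OR NOT C = min(1, a+b) on (0.07, 0.11) = 0.18
  E AND A = max(0, a+b−1) on (0.81, 0.07) = 0.00
  C AND (E AND A) = max(0, a+b−1) on (0.89, 0.00) = 0.00
  (A OR NOT C) AND (C AND (E AND A)) = max(0, a+b−1) on (0.18, 0.00) = 0.00
  NOT ((A OR NOT C) AND (C AND (E AND A))) = 1 − 0.00 = 1.00
  → value = 1.0000
Under Gödel:
  NOT C = 1 − 0.89 = 0.11
  A OR NOT C = max(a, b) on (0.07, 0.11) = 0.11
  E AND A = min(a, b) on (0.81, 0.07) = 0.07
  C AND (E AND A) = min(a, b) on (0.89, 0.07) = 0.07
  (A OR NOT C) AND (C AND (E AND A)) = min(a, b) on (0.11, 0.07) = 0.07
  NOT ((A OR NOT C) AND (C AND (E AND A))) = 1 − 0.07 = 0.93
  → value = 0.9300
|1.0000 − 0.9300| = 0.070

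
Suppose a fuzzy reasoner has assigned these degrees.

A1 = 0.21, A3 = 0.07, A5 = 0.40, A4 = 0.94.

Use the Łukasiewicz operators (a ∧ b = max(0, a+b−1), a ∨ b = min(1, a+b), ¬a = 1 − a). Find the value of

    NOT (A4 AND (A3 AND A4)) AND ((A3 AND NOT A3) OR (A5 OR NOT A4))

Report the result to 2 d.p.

A3 AND A4 = max(0, a+b−1) on (0.07, 0.94) = 0.01
A4 AND (A3 AND A4) = max(0, a+b−1) on (0.94, 0.01) = 0.00
NOT (A4 AND (A3 AND A4)) = 1 − 0.00 = 1.00
NOT A3 = 1 − 0.07 = 0.93
A3 AND NOT A3 = max(0, a+b−1) on (0.07, 0.93) = 0.00
NOT A4 = 1 − 0.94 = 0.06
A5 OR NOT A4 = min(1, a+b) on (0.40, 0.06) = 0.46
(A3 AND NOT A3) OR (A5 OR NOT A4) = min(1, a+b) on (0.00, 0.46) = 0.46
NOT (A4 AND (A3 AND A4)) AND ((A3 AND NOT A3) OR (A5 OR NOT A4)) = max(0, a+b−1) on (1.00, 0.46) = 0.46

0.46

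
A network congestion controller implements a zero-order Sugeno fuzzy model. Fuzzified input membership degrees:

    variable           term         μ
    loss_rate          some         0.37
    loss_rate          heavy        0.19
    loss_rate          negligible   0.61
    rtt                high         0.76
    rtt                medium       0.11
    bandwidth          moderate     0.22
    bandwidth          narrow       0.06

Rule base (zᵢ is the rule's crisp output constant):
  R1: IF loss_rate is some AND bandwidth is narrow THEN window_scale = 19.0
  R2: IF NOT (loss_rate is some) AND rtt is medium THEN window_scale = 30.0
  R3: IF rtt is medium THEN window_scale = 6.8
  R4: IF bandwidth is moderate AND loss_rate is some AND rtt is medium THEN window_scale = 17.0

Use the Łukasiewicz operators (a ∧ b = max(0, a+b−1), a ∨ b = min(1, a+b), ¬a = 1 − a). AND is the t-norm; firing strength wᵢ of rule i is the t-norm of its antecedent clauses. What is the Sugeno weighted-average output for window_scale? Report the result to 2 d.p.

R1 (z=19.0): some=0.37, narrow=0.06; AND[max(0, a+b−1)] → w = 0.00
R2 (z=30.0): ¬some=1−0.37=0.63, medium=0.11; AND[max(0, a+b−1)] → w = 0.00
R3 (z=6.8): medium=0.11 → w = 0.11
R4 (z=17.0): moderate=0.22, some=0.37, medium=0.11; AND[max(0, a+b−1)] → w = 0.00
Weighted average = (0.00·19.0 + 0.00·30.0 + 0.11·6.8 + 0.00·17.0) / (0.00 + 0.00 + 0.11 + 0.00)
  = 0.7480 / 0.1100 = 6.80

6.80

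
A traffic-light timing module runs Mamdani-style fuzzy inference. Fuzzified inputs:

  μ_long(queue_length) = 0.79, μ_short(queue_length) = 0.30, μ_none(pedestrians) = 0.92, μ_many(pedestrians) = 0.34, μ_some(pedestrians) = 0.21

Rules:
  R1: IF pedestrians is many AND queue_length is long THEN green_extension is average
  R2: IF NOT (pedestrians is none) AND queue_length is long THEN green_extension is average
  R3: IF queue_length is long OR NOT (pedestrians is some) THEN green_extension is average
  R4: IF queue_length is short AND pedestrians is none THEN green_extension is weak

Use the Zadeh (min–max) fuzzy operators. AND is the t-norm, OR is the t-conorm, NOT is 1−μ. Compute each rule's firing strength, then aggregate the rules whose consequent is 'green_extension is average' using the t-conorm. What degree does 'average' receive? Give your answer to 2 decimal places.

0.79

R1: many=0.34, long=0.79; AND[min(a, b)] → w = 0.34
R2: ¬none=1−0.92=0.08, long=0.79; AND[min(a, b)] → w = 0.08
R3: long=0.79, ¬some=1−0.21=0.79; OR[max(a, b)] → w = 0.79
R4: short=0.30, none=0.92; AND[min(a, b)] → w = 0.30
Rules with consequent 'average': {R1, R2, R3} → strengths 0.34, 0.08, 0.79
Aggregate via t-conorm [max(a, b)]: 0.79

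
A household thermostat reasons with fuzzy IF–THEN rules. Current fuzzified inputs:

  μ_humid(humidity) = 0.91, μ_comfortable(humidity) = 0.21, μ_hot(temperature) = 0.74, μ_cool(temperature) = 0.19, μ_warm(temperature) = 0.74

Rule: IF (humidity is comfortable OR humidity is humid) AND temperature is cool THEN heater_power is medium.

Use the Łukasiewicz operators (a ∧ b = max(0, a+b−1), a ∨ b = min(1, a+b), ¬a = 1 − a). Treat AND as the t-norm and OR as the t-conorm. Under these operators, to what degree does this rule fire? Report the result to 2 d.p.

firing strength: (comfortable=0.21 OR humid=0.91) = 1.00; AND[max(0, a+b−1)] with cool=0.19 → w = 0.19

0.19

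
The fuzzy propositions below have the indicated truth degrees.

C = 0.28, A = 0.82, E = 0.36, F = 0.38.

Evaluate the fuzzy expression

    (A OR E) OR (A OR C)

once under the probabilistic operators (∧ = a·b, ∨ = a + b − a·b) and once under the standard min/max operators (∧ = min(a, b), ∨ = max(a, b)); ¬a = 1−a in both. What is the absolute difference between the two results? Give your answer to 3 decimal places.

Under probabilistic:
  A OR E = a + b − a·b on (0.8200, 0.3600) = 0.8848
  A OR C = a + b − a·b on (0.8200, 0.2800) = 0.8704
  (A OR E) OR (A OR C) = a + b − a·b on (0.8848, 0.8704) = 0.9851
  → value = 0.9851
Under standard min/max:
  A OR E = max(a, b) on (0.82, 0.36) = 0.82
  A OR C = max(a, b) on (0.82, 0.28) = 0.82
  (A OR E) OR (A OR C) = max(a, b) on (0.82, 0.82) = 0.82
  → value = 0.8200
|0.9851 − 0.8200| = 0.165

0.165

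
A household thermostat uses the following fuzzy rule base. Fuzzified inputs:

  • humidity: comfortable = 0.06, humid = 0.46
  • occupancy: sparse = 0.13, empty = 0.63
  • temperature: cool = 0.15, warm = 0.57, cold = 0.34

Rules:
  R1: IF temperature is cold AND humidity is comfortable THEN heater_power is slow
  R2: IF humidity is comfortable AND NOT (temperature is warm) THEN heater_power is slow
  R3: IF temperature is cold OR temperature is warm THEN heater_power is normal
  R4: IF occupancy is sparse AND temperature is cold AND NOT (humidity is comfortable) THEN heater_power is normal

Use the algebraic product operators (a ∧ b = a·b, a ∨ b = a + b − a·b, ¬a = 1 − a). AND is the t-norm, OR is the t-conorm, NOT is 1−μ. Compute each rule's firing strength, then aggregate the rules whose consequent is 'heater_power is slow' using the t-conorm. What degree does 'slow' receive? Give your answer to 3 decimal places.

0.046

R1: cold=0.34, comfortable=0.06; AND[a·b] → w = 0.0204
R2: comfortable=0.06, ¬warm=1−0.57=0.43; AND[a·b] → w = 0.0258
R3: cold=0.34, warm=0.57; OR[a + b − a·b] → w = 0.7162
R4: sparse=0.13, cold=0.34, ¬comfortable=1−0.06=0.94; AND[a·b] → w = 0.0415
Rules with consequent 'slow': {R1, R2} → strengths 0.0204, 0.0258
Aggregate via t-conorm [a + b − a·b]: 0.0457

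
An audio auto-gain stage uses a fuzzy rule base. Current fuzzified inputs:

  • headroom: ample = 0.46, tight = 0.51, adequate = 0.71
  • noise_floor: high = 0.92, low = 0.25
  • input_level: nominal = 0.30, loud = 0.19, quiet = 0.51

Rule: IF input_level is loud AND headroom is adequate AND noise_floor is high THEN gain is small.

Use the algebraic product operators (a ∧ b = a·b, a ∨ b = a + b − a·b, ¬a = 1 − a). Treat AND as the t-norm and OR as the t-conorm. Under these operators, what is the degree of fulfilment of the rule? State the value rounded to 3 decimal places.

0.124

firing strength: loud=0.19, adequate=0.71, high=0.92; AND[a·b] → w = 0.1241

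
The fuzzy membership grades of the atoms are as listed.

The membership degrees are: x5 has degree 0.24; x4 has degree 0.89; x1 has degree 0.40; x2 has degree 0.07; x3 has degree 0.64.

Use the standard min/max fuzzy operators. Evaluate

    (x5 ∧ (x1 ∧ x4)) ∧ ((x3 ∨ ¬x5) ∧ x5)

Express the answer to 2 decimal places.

x1 ∧ x4 = min(a, b) on (0.40, 0.89) = 0.40
x5 ∧ (x1 ∧ x4) = min(a, b) on (0.24, 0.40) = 0.24
¬x5 = 1 − 0.24 = 0.76
x3 ∨ ¬x5 = max(a, b) on (0.64, 0.76) = 0.76
(x3 ∨ ¬x5) ∧ x5 = min(a, b) on (0.76, 0.24) = 0.24
(x5 ∧ (x1 ∧ x4)) ∧ ((x3 ∨ ¬x5) ∧ x5) = min(a, b) on (0.24, 0.24) = 0.24

0.24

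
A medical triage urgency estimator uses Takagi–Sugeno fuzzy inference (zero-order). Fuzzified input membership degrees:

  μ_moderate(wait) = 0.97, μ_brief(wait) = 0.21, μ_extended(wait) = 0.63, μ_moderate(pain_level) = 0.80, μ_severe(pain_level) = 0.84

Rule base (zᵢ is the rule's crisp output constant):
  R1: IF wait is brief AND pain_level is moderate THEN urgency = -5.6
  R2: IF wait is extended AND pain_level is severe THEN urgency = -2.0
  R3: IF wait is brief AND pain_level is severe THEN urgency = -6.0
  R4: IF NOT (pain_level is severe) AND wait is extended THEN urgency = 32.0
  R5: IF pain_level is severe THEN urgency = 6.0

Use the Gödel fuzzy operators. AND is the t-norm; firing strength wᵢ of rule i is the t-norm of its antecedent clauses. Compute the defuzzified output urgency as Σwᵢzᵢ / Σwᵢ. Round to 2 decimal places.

R1 (z=-5.6): brief=0.21, moderate=0.80; AND[min(a, b)] → w = 0.21
R2 (z=-2.0): extended=0.63, severe=0.84; AND[min(a, b)] → w = 0.63
R3 (z=-6.0): brief=0.21, severe=0.84; AND[min(a, b)] → w = 0.21
R4 (z=32.0): ¬severe=1−0.84=0.16, extended=0.63; AND[min(a, b)] → w = 0.16
R5 (z=6.0): severe=0.84 → w = 0.84
Weighted average = (0.21·-5.6 + 0.63·-2.0 + 0.21·-6.0 + 0.16·32.0 + 0.84·6.0) / (0.21 + 0.63 + 0.21 + 0.16 + 0.84)
  = 6.4640 / 2.0500 = 3.15

3.15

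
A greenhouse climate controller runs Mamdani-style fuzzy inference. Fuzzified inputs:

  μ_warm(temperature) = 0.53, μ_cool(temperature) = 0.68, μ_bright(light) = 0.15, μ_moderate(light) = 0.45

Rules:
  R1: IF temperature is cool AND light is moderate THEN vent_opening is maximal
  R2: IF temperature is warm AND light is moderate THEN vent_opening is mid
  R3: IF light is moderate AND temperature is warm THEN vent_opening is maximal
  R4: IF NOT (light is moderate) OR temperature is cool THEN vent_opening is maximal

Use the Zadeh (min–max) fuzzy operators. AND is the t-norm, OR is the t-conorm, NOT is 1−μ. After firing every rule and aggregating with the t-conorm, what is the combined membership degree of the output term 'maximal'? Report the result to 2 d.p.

R1: cool=0.68, moderate=0.45; AND[min(a, b)] → w = 0.45
R2: warm=0.53, moderate=0.45; AND[min(a, b)] → w = 0.45
R3: moderate=0.45, warm=0.53; AND[min(a, b)] → w = 0.45
R4: ¬moderate=1−0.45=0.55, cool=0.68; OR[max(a, b)] → w = 0.68
Rules with consequent 'maximal': {R1, R3, R4} → strengths 0.45, 0.45, 0.68
Aggregate via t-conorm [max(a, b)]: 0.68

0.68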